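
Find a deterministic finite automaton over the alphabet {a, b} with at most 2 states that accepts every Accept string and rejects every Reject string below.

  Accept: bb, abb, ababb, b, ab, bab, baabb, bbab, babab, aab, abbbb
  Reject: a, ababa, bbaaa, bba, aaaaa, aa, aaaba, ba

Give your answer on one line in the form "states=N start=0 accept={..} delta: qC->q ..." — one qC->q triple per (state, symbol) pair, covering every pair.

states=2 start=0 accept={1} delta: 0a->0 0b->1 1a->0 1b->1

State merging on the prefix tree: take the shortest (then alphabetical) example prefix whose next move is undefined and point that move at state 0, else 1, else 2, ...; a target is out if some Accept/Reject pair would then sit in one state with the same input left (inseparable). If every existing state is out, open a new one.
a: 0a undefined. 0a->0: ok.
b: 0b undefined. 0b->0: no, bb/a meet in 0. Open state 1: 0b->1.
ba: 1a undefined. 1a->0: ok.
bb: 1b undefined. 1b->0: no, bb/a meet in 0. 1b->1: ok.
All examples now run through 2 states with every (state, symbol) defined. Accept strings end in {1}, Reject strings end in {0}; accept={1}.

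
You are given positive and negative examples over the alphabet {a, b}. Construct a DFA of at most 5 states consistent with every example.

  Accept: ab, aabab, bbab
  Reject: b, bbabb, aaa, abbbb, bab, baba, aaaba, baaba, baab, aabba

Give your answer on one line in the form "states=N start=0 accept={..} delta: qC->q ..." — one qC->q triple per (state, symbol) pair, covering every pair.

State merging on the prefix tree: take the shortest (then alphabetical) example prefix whose next move is undefined and point that move at state 0, else 1, else 2, ...; a target is out if some Accept/Reject pair would then sit in one state with the same input left (inseparable). If every existing state is out, open a new one.
a: 0a undefined. 0a->0: no, ab/b meet in 0 with "b" left. Open state 1: 0a->1.
b: 0b undefined. 0b->0: no, ab/bab meet in 1 with "b" left. 0b->1: ok.
aa: 1a undefined. 1a->0: no, ab/baab meet in 1 with "b" left. 1a->1: no, ab/bab meet in 1 with "b" left. Open state 2: 1a->2.
ab: 1b undefined. 1b->0: ok.
aaa: 2a undefined. 2a->0: no, ab/aaa meet in 0. 2a->1: no, ab/baab meet in 0. 2a->2: ok.
aab: 2b undefined. 2b->0: no, ab/bab meet in 0. 2b->1: no, aabab/b meet in 1. 2b->2: no, aabab/aaa meet in 2. Open state 3: 2b->3.
aaba: 3a undefined. 3a->0: no, ab/baba meet in 0. 3a->1: ok.
aabb: 3b undefined. 3b->0: ok.
All examples now run through 4 states with every (state, symbol) defined. Accept strings end in {0}, Reject strings end in {1,2,3}; accept={0}.

states=4 start=0 accept={0} delta: 0a->1 0b->1 1a->2 1b->0 2a->2 2b->3 3a->1 3b->0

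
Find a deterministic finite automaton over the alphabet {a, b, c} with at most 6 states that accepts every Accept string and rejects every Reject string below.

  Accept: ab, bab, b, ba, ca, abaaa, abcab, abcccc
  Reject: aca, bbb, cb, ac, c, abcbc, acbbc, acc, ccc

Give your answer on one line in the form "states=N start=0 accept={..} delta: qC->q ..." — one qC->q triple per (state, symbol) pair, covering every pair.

Fold the examples into a partial DFA from state 0: repeatedly fix the first undefined (state, symbol) met by the shortest-then-alphabetical prefix, trying targets in increasing order and rejecting any under which an Accept and a Reject string meet in one state with the same remainder; add a state when all current targets are rejected. Accepting states are where Accept strings end.
a: 0a undefined. 0a->0: no, ca/aca meet in 0 with "ca" left. Open state 1: 0a->1.
b: 0b undefined. 0b->0: no, b/bbb meet in 0. 0b->1: ok.
c: 0c undefined. 0c->0: no, b/cb meet in 1. 0c->1: no, ab/cb meet in 1 with "b" left. Open state 2: 0c->2.
ab: 1b undefined. 1b->0: no, b/bbb meet in 1. 1b->1: no, ab/bbb meet in 1. 1b->2: no, ab/c meet in 2. Open state 3: 1b->3.
ac: 1c undefined. 1c->0: no, b/aca meet in 1. 1c->1: no, b/ac meet in 1. 1c->2: no, ca/aca meet in 2 with "a" left. 1c->3: no, ab/ac meet in 3. Open state 4: 1c->4.
ba: 1a undefined. 1a->0: ok.
ca: 2a undefined. 2a->0: ok.
cb: 2b undefined. 2b->0: no, ba/cb meet in 0. 2b->1: no, bab/cb meet in 1. 2b->2: ok.
cc: 2c undefined. 2c->0: ok.
aba: 3a undefined. 3a->0: ok.
abc: 3c undefined. 3c->0: no, abcccc/cb meet in 2. 3c->1: no, bab/abcbc meet in 1. 3c->2: no, ba/abcbc meet in 0. 3c->3: ok.
aca: 4a undefined. 4a->0: no, ba/aca meet in 0. 4a->1: no, bab/aca meet in 1. 4a->2: ok.
acb: 4b undefined. 4b->0: ok.
acc: 4c undefined. 4c->0: no, ba/acc meet in 0. 4c->1: no, bab/acc meet in 1. 4c->2: ok.
bbb: 3b undefined. 3b->0: no, ba/bbb meet in 0. 3b->1: no, bab/bbb meet in 1. 3b->2: no, ba/abcbc meet in 0. 3b->3: no, ab/bbb meet in 3. 3b->4: ok.
All examples now run through 5 states with every (state, symbol) defined. Accept strings end in {0,1,3}, Reject strings end in {2,4}; accept={0,1,3}.

states=5 start=0 accept={0,1,3} delta: 0a->1 0b->1 0c->2 1a->0 1b->3 1c->4 2a->0 2b->2 2c->0 3a->0 3b->4 3c->3 4a->2 4b->0 4c->2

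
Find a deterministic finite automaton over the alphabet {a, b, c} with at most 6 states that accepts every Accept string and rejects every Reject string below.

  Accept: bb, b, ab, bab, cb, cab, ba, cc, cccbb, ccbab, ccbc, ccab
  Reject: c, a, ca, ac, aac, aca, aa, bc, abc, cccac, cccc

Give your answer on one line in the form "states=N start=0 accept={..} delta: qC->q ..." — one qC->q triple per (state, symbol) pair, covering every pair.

Grow the machine one transition at a time. Run the examples from 0; the earliest place one falls off (shortest prefix, ties alphabetical) gets sent to the lowest-numbered state that keeps every Accept/Reject pair distinguishable — a pair clashes when both reach the same state with identical unread suffix — and to a fresh state only if none does.
a: 0a undefined. 0a->0: ok.
b: 0b undefined. 0b->0: no, bb/a meet in 0. Open state 1: 0b->1.
c: 0c undefined. 0c->0: no, cc/c meet in 0. 0c->1: no, b/c meet in 1. Open state 2: 0c->2.
ba: 1a undefined. 1a->0: no, ba/a meet in 0. 1a->1: ok.
bb: 1b undefined. 1b->0: no, bb/a meet in 0. 1b->1: ok.
bc: 1c undefined. 1c->0: ok.
ca: 2a undefined. 2a->0: ok.
cb: 2b undefined. 2b->0: no, cb/a meet in 0. 2b->1: ok.
cc: 2c undefined. 2c->0: no, cc/a meet in 0. 2c->1: no, ccbc/a meet in 0. 2c->2: no, cc/c meet in 2. Open state 3: 2c->3.
cca: 3a undefined. 3a->0: ok.
ccb: 3b undefined. 3b->0: no, ccbc/c meet in 2. 3b->1: no, ccbc/a meet in 0. 3b->2: ok.
ccc: 3c undefined. 3c->0: ok.
All examples now run through 4 states with every (state, symbol) defined. Accept strings end in {1,3}, Reject strings end in {0,2}; accept={1,3}.

states=4 start=0 accept={1,3} delta: 0a->0 0b->1 0c->2 1a->1 1b->1 1c->0 2a->0 2b->1 2c->3 3a->0 3b->2 3c->0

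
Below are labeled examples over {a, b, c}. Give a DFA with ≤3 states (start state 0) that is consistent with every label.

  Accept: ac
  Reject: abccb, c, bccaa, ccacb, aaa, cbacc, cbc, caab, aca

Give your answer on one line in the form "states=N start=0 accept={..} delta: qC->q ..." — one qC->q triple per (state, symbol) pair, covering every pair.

Fold the examples into a partial DFA from state 0: repeatedly fix the first undefined (state, symbol) met by the shortest-then-alphabetical prefix, trying targets in increasing order and rejecting any under which an Accept and a Reject string meet in one state with the same remainder; add a state when all current targets are rejected. Accepting states are where Accept strings end.
a: 0a undefined. 0a->0: no, ac/c meet in 0 with "c" left. Open state 1: 0a->1.
b: 0b undefined. 0b->0: ok.
c: 0c undefined. 0c->0: ok.
aa: 1a undefined. 1a->0: ok.
ab: 1b undefined. 1b->0: ok.
ac: 1c undefined. 1c->0: no, ac/abccb meet in 0. 1c->1: no, ac/aaa meet in 1. Open state 2: 1c->2.
aca: 2a undefined. 2a->0: ok.
cbacc: 2c undefined. 2c->0: ok.
ccacb: 2b undefined. 2b->0: ok.
All examples now run through 3 states with every (state, symbol) defined. Accept strings end in {2}, Reject strings end in {0,1}; accept={2}.

states=3 start=0 accept={2} delta: 0a->1 0b->0 0c->0 1a->0 1b->0 1c->2 2a->0 2b->0 2c->0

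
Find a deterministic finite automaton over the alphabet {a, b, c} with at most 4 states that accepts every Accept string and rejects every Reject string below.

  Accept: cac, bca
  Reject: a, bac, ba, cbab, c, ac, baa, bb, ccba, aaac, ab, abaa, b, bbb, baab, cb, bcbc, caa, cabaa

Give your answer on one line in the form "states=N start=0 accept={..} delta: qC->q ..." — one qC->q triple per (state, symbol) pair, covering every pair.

states=3 start=0 accept={2} delta: 0a->0 0b->0 0c->1 1a->2 1b->0 1c->0 2a->0 2b->0 2c->2

Fold the examples into a partial DFA from state 0: repeatedly fix the first undefined (state, symbol) met by the shortest-then-alphabetical prefix, trying targets in increasing order and rejecting any under which an Accept and a Reject string meet in one state with the same remainder; add a state when all current targets are rejected. Accepting states are where Accept strings end.
a: 0a undefined. 0a->0: ok.
b: 0b undefined. 0b->0: ok.
c: 0c undefined. 0c->0: no, cac/a meet in 0. Open state 1: 0c->1.
ca: 1a undefined. 1a->0: no, cac/bac meet in 1. 1a->1: no, bca/bac meet in 1. Open state 2: 1a->2.
cb: 1b undefined. 1b->0: ok.
cc: 1c undefined. 1c->0: ok.
caa: 2a undefined. 2a->0: ok.
cab: 2b undefined. 2b->0: ok.
cac: 2c undefined. 2c->0: no, cac/a meet in 0. 2c->1: no, cac/bac meet in 1. 2c->2: ok.
All examples now run through 3 states with every (state, symbol) defined. Accept strings end in {2}, Reject strings end in {0,1}; accept={2}.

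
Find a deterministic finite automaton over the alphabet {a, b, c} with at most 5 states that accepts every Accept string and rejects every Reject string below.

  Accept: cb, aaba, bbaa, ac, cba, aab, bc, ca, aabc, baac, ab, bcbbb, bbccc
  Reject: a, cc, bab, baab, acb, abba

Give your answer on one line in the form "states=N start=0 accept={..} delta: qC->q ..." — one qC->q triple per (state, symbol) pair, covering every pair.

states=5 start=0 accept={0,2} delta: 0a->1 0b->2 0c->3 1a->0 1b->2 1c->2 2a->2 2b->4 2c->0 3a->0 3b->2 3c->1 4a->1 4b->0 4c->1

Fold the examples into a partial DFA from state 0: repeatedly fix the first undefined (state, symbol) met by the shortest-then-alphabetical prefix, trying targets in increasing order and rejecting any under which an Accept and a Reject string meet in one state with the same remainder; add a state when all current targets are rejected. Accepting states are where Accept strings end.
a: 0a undefined. 0a->0: no, cb/acb meet in 0 with "cb" left. Open state 1: 0a->1.
b: 0b undefined. 0b->0: no, aab/baab meet in 1 with "ab" left. 0b->1: no, aab/bab meet in 1 with "ab" left. Open state 2: 0b->2.
c: 0c undefined. 0c->0: no, ca/a meet in 1. 0c->1: no, ac/cc meet in 1 with "c" left. 0c->2: no, bc/cc meet in 2 with "c" left. Open state 3: 0c->3.
aa: 1a undefined. 1a->0: ok.
ab: 1b undefined. 1b->0: no, aaba/abba meet in 2 with "a" left. 1b->1: no, ab/a meet in 1. 1b->2: ok.
ac: 1c undefined. 1c->0: no, aab/acb meet in 2. 1c->1: no, ac/a meet in 1. 1c->2: ok.
ba: 2a undefined. 2a->0: no, ac/bab meet in 2. 2a->1: no, aaba/a meet in 1. 2a->2: ok.
bb: 2b undefined. 2b->0: no, bbaa/bab meet in 0. 2b->1: no, bbaa/a meet in 1. 2b->2: no, aaba/bab meet in 2. 2b->3: no, ca/abba meet in 3 with "a" left. Open state 4: 2b->4.
bc: 2c undefined. 2c->0: ok.
ca: 3a undefined. 3a->0: ok.
cb: 3b undefined. 3b->0: no, cba/a meet in 1. 3b->1: no, cb/a meet in 1. 3b->2: ok.
cc: 3c undefined. 3c->0: no, bc/cc meet in 0. 3c->1: ok.
bba: 4a undefined. 4a->0: no, bbaa/a meet in 1. 4a->1: ok.
bbc: 4c undefined. 4c->0: no, bbccc/a meet in 1. 4c->1: ok.
bcbbb: 4b undefined. 4b->0: ok.
All examples now run through 5 states with every (state, symbol) defined. Accept strings end in {0,2}, Reject strings end in {1,4}; accept={0,2}.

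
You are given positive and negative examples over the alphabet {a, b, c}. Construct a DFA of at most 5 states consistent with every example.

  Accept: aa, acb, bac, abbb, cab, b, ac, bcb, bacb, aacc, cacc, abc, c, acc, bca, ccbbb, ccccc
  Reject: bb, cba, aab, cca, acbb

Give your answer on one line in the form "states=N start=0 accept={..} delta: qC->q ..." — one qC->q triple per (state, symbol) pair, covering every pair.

Grow the machine one transition at a time. Run the examples from 0; the earliest place one falls off (shortest prefix, ties alphabetical) gets sent to the lowest-numbered state that keeps every Accept/Reject pair distinguishable — a pair clashes when both reach the same state with identical unread suffix — and to a fresh state only if none does.
a: 0a undefined. 0a->0: no, b/aab meet in 0 with "b" left. Open state 1: 0a->1.
b: 0b undefined. 0b->0: no, b/bb meet in 0. 0b->1: ok.
c: 0c undefined. 0c->0: no, aa/cba meet in 1 with "a" left. 0c->1: no, cab/aab meet in 1 with "ab" left. Open state 2: 0c->2.
aa: 1a undefined. 1a->0: no, b/aab meet in 1. 1a->1: ok.
ab: 1b undefined. 1b->0: no, abbb/bb meet in 0. 1b->1: no, aa/bb meet in 1. 1b->2: no, c/bb meet in 2. Open state 3: 1b->3.
ac: 1c undefined. 1c->0: ok.
ca: 2a undefined. 2a->0: ok.
cb: 2b undefined. 2b->0: no, aa/cba meet in 1. 2b->1: no, aa/cba meet in 1. 2b->2: no, bac/cba meet in 0. 2b->3: ok.
cc: 2c undefined. 2c->0: no, aa/cca meet in 1. 2c->1: no, aa/cca meet in 1. 2c->2: no, bac/cca meet in 0. 2c->3: no, cacc/bb meet in 3. Open state 4: 2c->4.
abb: 3b undefined. 3b->0: ok.
abc: 3c undefined. 3c->0: ok.
cba: 3a undefined. 3a->0: no, bac/cba meet in 0. 3a->1: no, aa/cba meet in 1. 3a->2: no, aacc/cba meet in 2. 3a->3: ok.
cca: 4a undefined. 4a->0: no, bac/cca meet in 0. 4a->1: no, aa/cca meet in 1. 4a->2: no, aacc/cca meet in 2. 4a->3: ok.
ccb: 4b undefined. 4b->0: no, ccbbb/bb meet in 3. 4b->1: ok.
ccc: 4c undefined. 4c->0: ok.
All examples now run through 5 states with every (state, symbol) defined. Accept strings end in {0,1,2,4}, Reject strings end in {3}; accept={0,1,2,4}.

states=5 start=0 accept={0,1,2,4} delta: 0a->1 0b->1 0c->2 1a->1 1b->3 1c->0 2a->0 2b->3 2c->4 3a->3 3b->0 3c->0 4a->3 4b->1 4c->0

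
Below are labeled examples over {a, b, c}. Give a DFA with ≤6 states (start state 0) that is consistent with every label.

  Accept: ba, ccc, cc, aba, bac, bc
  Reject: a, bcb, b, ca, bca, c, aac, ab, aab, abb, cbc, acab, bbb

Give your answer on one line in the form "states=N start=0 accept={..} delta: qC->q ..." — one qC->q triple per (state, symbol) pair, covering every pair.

Fold the examples into a partial DFA from state 0: repeatedly fix the first undefined (state, symbol) met by the shortest-then-alphabetical prefix, trying targets in increasing order and rejecting any under which an Accept and a Reject string meet in one state with the same remainder; add a state when all current targets are rejected. Accepting states are where Accept strings end.
a: 0a undefined. 0a->0: ok.
b: 0b undefined. 0b->0: no, ba/a meet in 0. Open state 1: 0b->1.
c: 0c undefined. 0c->0: no, ccc/a meet in 0. 0c->1: no, ba/ca meet in 1 with "a" left. Open state 2: 0c->2.
ba: 1a undefined. 1a->0: no, ba/a meet in 0. 1a->1: no, ba/b meet in 1. 1a->2: no, ba/c meet in 2. Open state 3: 1a->3.
bb: 1b undefined. 1b->0: ok.
bc: 1c undefined. 1c->0: no, bc/a meet in 0. 1c->1: no, ba/bca meet in 3. 1c->2: no, bc/c meet in 2. 1c->3: ok.
ca: 2a undefined. 2a->0: ok.
cb: 2b undefined. 2b->0: ok.
cc: 2c undefined. 2c->0: no, ccc/c meet in 2. 2c->1: no, cc/b meet in 1. 2c->2: no, ccc/c meet in 2. 2c->3: ok.
bac: 3c undefined. 3c->0: no, ccc/a meet in 0. 3c->1: no, ccc/b meet in 1. 3c->2: no, ccc/c meet in 2. 3c->3: ok.
bca: 3a undefined. 3a->0: ok.
bcb: 3b undefined. 3b->0: ok.
All examples now run through 4 states with every (state, symbol) defined. Accept strings end in {3}, Reject strings end in {0,1,2}; accept={3}.

states=4 start=0 accept={3} delta: 0a->0 0b->1 0c->2 1a->3 1b->0 1c->3 2a->0 2b->0 2c->3 3a->0 3b->0 3c->3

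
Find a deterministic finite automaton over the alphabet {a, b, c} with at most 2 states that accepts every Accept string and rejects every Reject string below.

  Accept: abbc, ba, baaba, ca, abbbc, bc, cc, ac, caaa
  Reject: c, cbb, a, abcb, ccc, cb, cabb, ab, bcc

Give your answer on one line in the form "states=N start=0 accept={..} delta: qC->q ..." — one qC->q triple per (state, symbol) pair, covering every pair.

Grow the machine one transition at a time. Run the examples from 0; the earliest place one falls off (shortest prefix, ties alphabetical) gets sent to the lowest-numbered state that keeps every Accept/Reject pair distinguishable — a pair clashes when both reach the same state with identical unread suffix — and to a fresh state only if none does.
a: 0a undefined. 0a->0: no, ac/c meet in 0 with "c" left. Open state 1: 0a->1.
b: 0b undefined. 0b->0: no, ba/a meet in 1. 0b->1: ok.
c: 0c undefined. 0c->0: no, ca/a meet in 1. 0c->1: ok.
ab: 1b undefined. 1b->0: no, abbbc/c meet in 1. 1b->1: ok.
ac: 1c undefined. 1c->0: ok.
ba: 1a undefined. 1a->0: ok.
All examples now run through 2 states with every (state, symbol) defined. Accept strings end in {0}, Reject strings end in {1}; accept={0}.

states=2 start=0 accept={0} delta: 0a->1 0b->1 0c->1 1a->0 1b->1 1c->0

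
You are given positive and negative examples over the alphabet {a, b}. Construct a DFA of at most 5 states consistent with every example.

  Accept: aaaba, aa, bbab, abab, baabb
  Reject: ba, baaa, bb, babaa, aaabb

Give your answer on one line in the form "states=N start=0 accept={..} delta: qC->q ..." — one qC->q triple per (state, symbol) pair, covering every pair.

states=5 start=0 accept={2,4} delta: 0a->1 0b->0 1a->2 1b->2 2a->3 2b->1 3a->0 3b->4 4a->2 4b->0

State merging on the prefix tree: take the shortest (then alphabetical) example prefix whose next move is undefined and point that move at state 0, else 1, else 2, ...; a target is out if some Accept/Reject pair would then sit in one state with the same input left (inseparable). If every existing state is out, open a new one.
a: 0a undefined. 0a->0: no, aaaba/ba meet in 0 with "ba" left. Open state 1: 0a->1.
b: 0b undefined. 0b->0: ok.
aa: 1a undefined. 1a->0: no, aa/bb meet in 0. 1a->1: no, aa/ba meet in 1. Open state 2: 1a->2.
ab: 1b undefined. 1b->0: no, aa/babaa meet in 2. 1b->1: no, bbab/ba meet in 1. 1b->2: ok.
aaa: 2a undefined. 2a->0: no, aaaba/ba meet in 1. 2a->1: no, aaaba/ba meet in 1. 2a->2: no, aa/baaa meet in 2. Open state 3: 2a->3.
aaab: 3b undefined. 3b->0: no, aaaba/ba meet in 1. 3b->1: no, aaaba/aaabb meet in 2. 3b->2: no, aaaba/baaa meet in 3. 3b->3: no, aaaba/babaa meet in 3 with "a" left. Open state 4: 3b->4.
baab: 2b undefined. 2b->0: no, baabb/bb meet in 0. 2b->1: ok.
aaaba: 4a undefined. 4a->0: no, aaaba/bb meet in 0. 4a->1: no, aaaba/ba meet in 1. 4a->2: ok.
aaabb: 4b undefined. 4b->0: ok.
babaa: 3a undefined. 3a->0: ok.
All examples now run through 5 states with every (state, symbol) defined. Accept strings end in {2,4}, Reject strings end in {0,1,3}; accept={2,4}.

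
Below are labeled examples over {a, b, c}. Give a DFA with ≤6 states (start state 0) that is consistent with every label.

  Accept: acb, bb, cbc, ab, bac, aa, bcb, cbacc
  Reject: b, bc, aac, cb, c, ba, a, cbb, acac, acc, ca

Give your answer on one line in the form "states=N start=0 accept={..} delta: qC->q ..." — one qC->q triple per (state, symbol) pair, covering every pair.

states=5 start=0 accept={0} delta: 0a->1 0b->2 0c->3 1a->0 1b->0 1c->1 2a->3 2b->0 2c->1 3a->1 3b->4 3c->0 4a->0 4b->1 4c->0

Fold the examples into a partial DFA from state 0: repeatedly fix the first undefined (state, symbol) met by the shortest-then-alphabetical prefix, trying targets in increasing order and rejecting any under which an Accept and a Reject string meet in one state with the same remainder; add a state when all current targets are rejected. Accepting states are where Accept strings end.
a: 0a undefined. 0a->0: no, acb/cb meet in 0 with "cb" left. Open state 1: 0a->1.
b: 0b undefined. 0b->0: no, bb/b meet in 0. 0b->1: no, bac/aac meet in 1 with "ac" left. Open state 2: 0b->2.
c: 0c undefined. 0c->0: no, bb/cbb meet in 2 with "b" left. 0c->1: no, ab/cb meet in 1 with "b" left. 0c->2: no, bb/cb meet in 2 with "b" left. Open state 3: 0c->3.
aa: 1a undefined. 1a->0: ok.
ab: 1b undefined. 1b->0: ok.
ac: 1c undefined. 1c->0: no, acb/b meet in 2. 1c->1: ok.
ba: 2a undefined. 2a->0: no, acb/ba meet in 0. 2a->1: no, bac/ba meet in 1. 2a->2: no, bac/bc meet in 2 with "c" left. 2a->3: ok.
bb: 2b undefined. 2b->0: ok.
bc: 2c undefined. 2c->0: no, acb/bc meet in 0. 2c->1: ok.
ca: 3a undefined. 3a->0: no, acb/ca meet in 0. 3a->1: ok.
cb: 3b undefined. 3b->0: no, acb/cb meet in 0. 3b->1: no, acb/cbb meet in 0. 3b->2: no, acb/cbb meet in 0. 3b->3: no, cbacc/bc meet in 1. Open state 4: 3b->4.
bac: 3c undefined. 3c->0: ok.
cba: 4a undefined. 4a->0: ok.
cbb: 4b undefined. 4b->0: no, acb/cbb meet in 0. 4b->1: ok.
cbc: 4c undefined. 4c->0: ok.
All examples now run through 5 states with every (state, symbol) defined. Accept strings end in {0}, Reject strings end in {1,2,3,4}; accept={0}.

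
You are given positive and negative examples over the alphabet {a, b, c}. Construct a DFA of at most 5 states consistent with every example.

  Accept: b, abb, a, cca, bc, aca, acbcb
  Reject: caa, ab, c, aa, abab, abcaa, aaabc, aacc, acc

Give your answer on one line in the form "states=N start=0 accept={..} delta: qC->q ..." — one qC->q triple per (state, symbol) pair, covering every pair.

states=3 start=0 accept={1,2} delta: 0a->1 0b->1 0c->0 1a->0 1b->0 1c->2 2a->1 2b->0 2c->0

Grow the machine one transition at a time. Run the examples from 0; the earliest place one falls off (shortest prefix, ties alphabetical) gets sent to the lowest-numbered state that keeps every Accept/Reject pair distinguishable — a pair clashes when both reach the same state with identical unread suffix — and to a fresh state only if none does.
a: 0a undefined. 0a->0: no, b/ab meet in 0 with "b" left. Open state 1: 0a->1.
b: 0b undefined. 0b->0: no, bc/c meet in 0 with "c" left. 0b->1: ok.
c: 0c undefined. 0c->0: ok.
aa: 1a undefined. 1a->0: ok.
ab: 1b undefined. 1b->0: ok.
ac: 1c undefined. 1c->0: no, bc/caa meet in 0. 1c->1: no, b/acc meet in 1. Open state 2: 1c->2.
aca: 2a undefined. 2a->0: no, aca/caa meet in 0. 2a->1: ok.
acb: 2b undefined. 2b->0: ok.
acc: 2c undefined. 2c->0: ok.
All examples now run through 3 states with every (state, symbol) defined. Accept strings end in {1,2}, Reject strings end in {0}; accept={1,2}.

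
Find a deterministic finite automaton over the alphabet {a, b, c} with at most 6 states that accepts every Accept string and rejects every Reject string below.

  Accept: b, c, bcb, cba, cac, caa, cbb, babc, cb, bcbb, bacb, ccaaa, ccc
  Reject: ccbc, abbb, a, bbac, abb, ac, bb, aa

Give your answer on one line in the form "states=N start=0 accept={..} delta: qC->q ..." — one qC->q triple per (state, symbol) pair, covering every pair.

states=5 start=0 accept={2,3,4} delta: 0a->1 0b->2 0c->3 1a->0 1b->1 1c->0 2a->0 2b->0 2c->3 3a->3 3b->3 3c->4 4a->3 4b->1 4c->2

Fold the examples into a partial DFA from state 0: repeatedly fix the first undefined (state, symbol) met by the shortest-then-alphabetical prefix, trying targets in increasing order and rejecting any under which an Accept and a Reject string meet in one state with the same remainder; add a state when all current targets are rejected. Accepting states are where Accept strings end.
a: 0a undefined. 0a->0: no, c/ac meet in 0 with "c" left. Open state 1: 0a->1.
b: 0b undefined. 0b->0: no, b/bb meet in 0. 0b->1: no, b/a meet in 1. Open state 2: 0b->2.
c: 0c undefined. 0c->0: no, cac/ac meet in 1 with "c" left. 0c->1: no, c/a meet in 1. 0c->2: no, cb/bb meet in 2 with "b" left. Open state 3: 0c->3.
aa: 1a undefined. 1a->0: ok.
ab: 1b undefined. 1b->0: no, b/abb meet in 2. 1b->1: ok.
ac: 1c undefined. 1c->0: ok.
ba: 2a undefined. 2a->0: ok.
bb: 2b undefined. 2b->0: ok.
bc: 2c undefined. 2c->0: no, babc/bbac meet in 0. 2c->1: no, bcb/abbb meet in 1. 2c->2: no, bcb/bbac meet in 0. 2c->3: ok.
ca: 3a undefined. 3a->0: no, caa/abbb meet in 1. 3a->1: no, cac/bbac meet in 0. 3a->2: no, caa/bbac meet in 0. 3a->3: ok.
cb: 3b undefined. 3b->0: no, bcb/bbac meet in 0. 3b->1: no, bcb/abbb meet in 1. 3b->2: no, cba/bbac meet in 0. 3b->3: ok.
cc: 3c undefined. 3c->0: no, c/ccbc meet in 3. 3c->1: no, cac/abbb meet in 1. 3c->2: no, c/ccbc meet in 3. 3c->3: no, c/ccbc meet in 3. Open state 4: 3c->4.
cca: 4a undefined. 4a->0: no, ccaaa/bbac meet in 0. 4a->1: no, ccaaa/abbb meet in 1. 4a->2: no, ccaaa/abbb meet in 1. 4a->3: ok.
ccb: 4b undefined. 4b->0: no, c/ccbc meet in 3. 4b->1: ok.
ccc: 4c undefined. 4c->0: no, ccc/ccbc meet in 0. 4c->1: no, ccc/abbb meet in 1. 4c->2: ok.
All examples now run through 5 states with every (state, symbol) defined. Accept strings end in {2,3,4}, Reject strings end in {0,1}; accept={2,3,4}.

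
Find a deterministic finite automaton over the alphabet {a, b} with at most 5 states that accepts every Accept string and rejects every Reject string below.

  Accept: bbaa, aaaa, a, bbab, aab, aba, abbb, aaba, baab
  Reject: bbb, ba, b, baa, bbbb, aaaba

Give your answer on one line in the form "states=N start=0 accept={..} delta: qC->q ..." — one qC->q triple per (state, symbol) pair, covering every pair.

states=5 start=0 accept={1,3,4} delta: 0a->1 0b->2 1a->3 1b->0 2a->2 2b->1 3a->4 3b->1 4a->1 4b->2

Grow the machine one transition at a time. Run the examples from 0; the earliest place one falls off (shortest prefix, ties alphabetical) gets sent to the lowest-numbered state that keeps every Accept/Reject pair distinguishable — a pair clashes when both reach the same state with identical unread suffix — and to a fresh state only if none does.
a: 0a undefined. 0a->0: no, aab/b meet in 0 with "b" left. Open state 1: 0a->1.
b: 0b undefined. 0b->0: no, bbaa/baa meet in 1 with "a" left. 0b->1: no, a/b meet in 1. Open state 2: 0b->2.
aa: 1a undefined. 1a->0: no, aab/b meet in 2. 1a->1: no, aba/aaaba meet in 1 with "ba" left. 1a->2: no, aaaa/baa meet in 2 with "aa" left. Open state 3: 1a->3.
ab: 1b undefined. 1b->0: ok.
ba: 2a undefined. 2a->0: no, a/baa meet in 1. 2a->1: no, a/ba meet in 1. 2a->2: ok.
bb: 2b undefined. 2b->0: no, bbab/bbbb meet in 0. 2b->1: ok.
aaa: 3a undefined. 3a->0: no, bbaa/bbb meet in 0. 3a->1: no, bbaa/aaaba meet in 1. 3a->2: no, bbaa/ba meet in 2. 3a->3: no, aaba/aaaba meet in 3 with "ba" left. Open state 4: 3a->4.
aab: 3b undefined. 3b->0: no, bbab/bbb meet in 0. 3b->1: ok.
aaaa: 4a undefined. 4a->0: no, aaaa/bbb meet in 0. 4a->1: ok.
aaab: 4b undefined. 4b->0: no, aaaa/aaaba meet in 1. 4b->1: no, aaba/aaaba meet in 3. 4b->2: ok.
All examples now run through 5 states with every (state, symbol) defined. Accept strings end in {1,3,4}, Reject strings end in {0,2}; accept={1,3,4}.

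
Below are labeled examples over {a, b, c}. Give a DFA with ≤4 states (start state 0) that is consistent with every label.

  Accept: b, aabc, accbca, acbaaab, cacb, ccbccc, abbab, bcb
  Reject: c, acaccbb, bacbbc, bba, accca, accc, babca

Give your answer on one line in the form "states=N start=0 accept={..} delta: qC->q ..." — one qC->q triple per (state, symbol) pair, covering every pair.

states=4 start=0 accept={1,2} delta: 0a->0 0b->1 0c->0 1a->2 1b->0 1c->2 2a->1 2b->2 2c->3 3a->0 3b->1 3c->1

State merging on the prefix tree: take the shortest (then alphabetical) example prefix whose next move is undefined and point that move at state 0, else 1, else 2, ...; a target is out if some Accept/Reject pair would then sit in one state with the same input left (inseparable). If every existing state is out, open a new one.
a: 0a undefined. 0a->0: ok.
b: 0b undefined. 0b->0: no, b/bba meet in 0. Open state 1: 0b->1.
c: 0c undefined. 0c->0: ok.
ba: 1a undefined. 1a->0: no, accbca/babca meet in 1 with "ca" left. 1a->1: no, acbaaab/acaccbb meet in 1 with "b" left. Open state 2: 1a->2.
bb: 1b undefined. 1b->0: ok.
bc: 1c undefined. 1c->0: no, aabc/c meet in 0. 1c->1: no, bcb/c meet in 0. 1c->2: ok.
bab: 2b undefined. 2b->0: no, bcb/c meet in 0. 2b->1: no, accbca/babca meet in 2 with "a" left. 2b->2: ok.
bac: 2c undefined. 2c->0: no, ccbccc/c meet in 0. 2c->1: no, aabc/bacbbc meet in 2. 2c->2: no, aabc/bacbbc meet in 2. Open state 3: 2c->3.
bacb: 3b undefined. 3b->0: no, aabc/bacbbc meet in 2. 3b->1: ok.
acbaa: 2a undefined. 2a->0: no, accbca/c meet in 0. 2a->1: ok.
babca: 3a undefined. 3a->0: ok.
ccbccc: 3c undefined. 3c->0: no, ccbccc/c meet in 0. 3c->1: ok.
All examples now run through 4 states with every (state, symbol) defined. Accept strings end in {1,2}, Reject strings end in {0}; accept={1,2}.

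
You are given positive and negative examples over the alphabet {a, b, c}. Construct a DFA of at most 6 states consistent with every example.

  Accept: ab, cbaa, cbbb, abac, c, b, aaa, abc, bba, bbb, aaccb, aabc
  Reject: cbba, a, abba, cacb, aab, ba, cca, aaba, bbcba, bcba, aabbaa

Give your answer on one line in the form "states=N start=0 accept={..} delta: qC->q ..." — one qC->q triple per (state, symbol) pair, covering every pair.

Fold the examples into a partial DFA from state 0: repeatedly fix the first undefined (state, symbol) met by the shortest-then-alphabetical prefix, trying targets in increasing order and rejecting any under which an Accept and a Reject string meet in one state with the same remainder; add a state when all current targets are rejected. Accepting states are where Accept strings end.
a: 0a undefined. 0a->0: no, ab/aab meet in 0 with "b" left. Open state 1: 0a->1.
b: 0b undefined. 0b->0: no, bba/a meet in 1. 0b->1: no, b/a meet in 1. Open state 2: 0b->2.
c: 0c undefined. 0c->0: no, bba/cbba meet in 2 with "ba" left. 0c->1: no, c/a meet in 1. 0c->2: ok.
aa: 1a undefined. 1a->0: no, cbaa/aabbaa meet in 2 with "baa" left. 1a->1: no, ab/aab meet in 1 with "b" left. 1a->2: no, aaa/ba meet in 2 with "a" left. Open state 3: 1a->3.
ab: 1b undefined. 1b->0: ok.
ba: 2a undefined. 2a->0: no, ab/abba meet in 0. 2a->1: ok.
bb: 2b undefined. 2b->0: no, bba/cbba meet in 1. 2b->1: ok.
bc: 2c undefined. 2c->0: ok.
aaa: 3a undefined. 3a->0: ok.
aab: 3b undefined. 3b->0: no, ab/aab meet in 0. 3b->1: no, bba/aaba meet in 3. 3b->2: no, ab/aabbaa meet in 0. 3b->3: no, ab/aaba meet in 0. Open state 4: 3b->4.
aac: 3c undefined. 3c->0: no, aaccb/cbba meet in 1. 3c->1: no, aaccb/cacb meet in 1 with "cb" left. 3c->2: ok.
bbc: 1c undefined. 1c->0: no, cbbb/cacb meet in 2. 1c->1: no, ab/cacb meet in 0. 1c->2: no, bba/bbcba meet in 3. 1c->3: ok.
aaba: 4a undefined. 4a->0: no, ab/aaba meet in 0. 4a->1: ok.
aabb: 4b undefined. 4b->0: no, abac/aabbaa meet in 3. 4b->1: no, ab/aabbaa meet in 0. 4b->2: no, abac/aabbaa meet in 3. 4b->3: ok.
aabc: 4c undefined. 4c->0: ok.
All examples now run through 5 states with every (state, symbol) defined. Accept strings end in {0,2,3}, Reject strings end in {1,4}; accept={0,2,3}.

states=5 start=0 accept={0,2,3} delta: 0a->1 0b->2 0c->2 1a->3 1b->0 1c->3 2a->1 2b->1 2c->0 3a->0 3b->4 3c->2 4a->1 4b->3 4c->0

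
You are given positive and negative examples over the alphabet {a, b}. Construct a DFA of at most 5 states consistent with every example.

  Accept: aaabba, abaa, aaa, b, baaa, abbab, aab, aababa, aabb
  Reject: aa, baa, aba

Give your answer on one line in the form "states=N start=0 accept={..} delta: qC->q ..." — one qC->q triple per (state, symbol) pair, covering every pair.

states=4 start=0 accept={0,1,3} delta: 0a->1 0b->0 1a->2 1b->1 2a->0 2b->3 3a->0 3b->0

Fold the examples into a partial DFA from state 0: repeatedly fix the first undefined (state, symbol) met by the shortest-then-alphabetical prefix, trying targets in increasing order and rejecting any under which an Accept and a Reject string meet in one state with the same remainder; add a state when all current targets are rejected. Accepting states are where Accept strings end.
a: 0a undefined. 0a->0: no, abaa/baa meet in 0 with "baa" left. Open state 1: 0a->1.
b: 0b undefined. 0b->0: ok.
aa: 1a undefined. 1a->0: no, b/aa meet in 0. 1a->1: no, aaa/aa meet in 1. Open state 2: 1a->2.
ab: 1b undefined. 1b->0: no, abaa/aa meet in 2. 1b->1: ok.
aaa: 2a undefined. 2a->0: ok.
aab: 2b undefined. 2b->0: no, aababa/aa meet in 2. 2b->1: no, aababa/aa meet in 2. 2b->2: no, abbab/aa meet in 2. Open state 3: 2b->3.
aaba: 3a undefined. 3a->0: ok.
aabb: 3b undefined. 3b->0: ok.
All examples now run through 4 states with every (state, symbol) defined. Accept strings end in {0,1,3}, Reject strings end in {2}; accept={0,1,3}.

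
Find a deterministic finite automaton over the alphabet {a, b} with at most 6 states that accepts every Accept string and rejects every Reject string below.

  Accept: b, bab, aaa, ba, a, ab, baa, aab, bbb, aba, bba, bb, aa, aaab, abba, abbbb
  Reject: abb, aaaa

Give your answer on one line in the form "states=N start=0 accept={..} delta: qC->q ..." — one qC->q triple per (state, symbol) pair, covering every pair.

Grow the machine one transition at a time. Run the examples from 0; the earliest place one falls off (shortest prefix, ties alphabetical) gets sent to the lowest-numbered state that keeps every Accept/Reject pair distinguishable — a pair clashes when both reach the same state with identical unread suffix — and to a fresh state only if none does.
a: 0a undefined. 0a->0: no, aaa/aaaa meet in 0. Open state 1: 0a->1.
b: 0b undefined. 0b->0: ok.
aa: 1a undefined. 1a->0: no, b/aaaa meet in 0. 1a->1: no, aaa/aaaa meet in 1. Open state 2: 1a->2.
ab: 1b undefined. 1b->0: no, b/abb meet in 0. 1b->1: no, bab/abb meet in 1. 1b->2: no, aab/abb meet in 2 with "b" left. Open state 3: 1b->3.
aaa: 2a undefined. 2a->0: no, ba/aaaa meet in 1. 2a->1: no, baa/aaaa meet in 2. 2a->2: no, aaa/aaaa meet in 2. 2a->3: no, aba/aaaa meet in 3 with "a" left. Open state 4: 2a->4.
aab: 2b undefined. 2b->0: ok.
aba: 3a undefined. 3a->0: ok.
abb: 3b undefined. 3b->0: no, b/abb meet in 0. 3b->1: no, ba/abb meet in 1. 3b->2: no, baa/abb meet in 2. 3b->3: no, bab/abb meet in 3. 3b->4: no, aaa/abb meet in 4. Open state 5: 3b->5.
aaaa: 4a undefined. 4a->0: no, b/aaaa meet in 0. 4a->1: no, ba/aaaa meet in 1. 4a->2: no, baa/aaaa meet in 2. 4a->3: no, bab/aaaa meet in 3. 4a->4: no, aaa/aaaa meet in 4. 4a->5: ok.
aaab: 4b undefined. 4b->0: ok.
abba: 5a undefined. 5a->0: ok.
abbb: 5b undefined. 5b->0: ok.
All examples now run through 6 states with every (state, symbol) defined. Accept strings end in {0,1,2,3,4}, Reject strings end in {5}; accept={0,1,2,3,4}.

states=6 start=0 accept={0,1,2,3,4} delta: 0a->1 0b->0 1a->2 1b->3 2a->4 2b->0 3a->0 3b->5 4a->5 4b->0 5a->0 5b->0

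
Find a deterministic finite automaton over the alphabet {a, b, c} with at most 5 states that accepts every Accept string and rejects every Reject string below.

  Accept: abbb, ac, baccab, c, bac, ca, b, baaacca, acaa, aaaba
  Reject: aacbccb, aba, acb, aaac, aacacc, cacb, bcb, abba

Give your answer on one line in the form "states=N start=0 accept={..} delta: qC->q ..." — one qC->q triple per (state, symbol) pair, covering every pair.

states=5 start=0 accept={0,1,2} delta: 0a->1 0b->0 0c->1 1a->2 1b->3 1c->1 2a->2 2b->0 2c->3 3a->3 3b->4 3c->2 4a->3 4b->0 4c->0

Fold the examples into a partial DFA from state 0: repeatedly fix the first undefined (state, symbol) met by the shortest-then-alphabetical prefix, trying targets in increasing order and rejecting any under which an Accept and a Reject string meet in one state with the same remainder; add a state when all current targets are rejected. Accepting states are where Accept strings end.
a: 0a undefined. 0a->0: no, ac/aaac meet in 0 with "c" left. Open state 1: 0a->1.
b: 0b undefined. 0b->0: ok.
c: 0c undefined. 0c->0: no, c/bcb meet in 0. 0c->1: ok.
aa: 1a undefined. 1a->0: no, ac/aaac meet in 1 with "c" left. 1a->1: no, ac/aaac meet in 1 with "c" left. Open state 2: 1a->2.
ab: 1b undefined. 1b->0: no, abbb/bcb meet in 0. 1b->1: no, abbb/bcb meet in 1. 1b->2: no, ca/bcb meet in 2. Open state 3: 1b->3.
ac: 1c undefined. 1c->0: no, ac/acb meet in 0. 1c->1: ok.
aaa: 2a undefined. 2a->0: no, ac/aaac meet in 1. 2a->1: no, ac/aaac meet in 1. 2a->2: ok.
aac: 2c undefined. 2c->0: no, ac/aacacc meet in 1. 2c->1: no, ac/aaac meet in 1. 2c->2: no, baccab/cacb meet in 2 with "b" left. 2c->3: ok.
aba: 3a undefined. 3a->0: no, ac/aacacc meet in 1. 3a->1: no, ac/aba meet in 1. 3a->2: no, ca/aba meet in 2. 3a->3: ok.
abb: 3b undefined. 3b->0: no, abbb/cacb meet in 0. 3b->1: no, abbb/aacbccb meet in 3. 3b->2: no, ca/cacb meet in 2. 3b->3: no, abbb/aba meet in 3. Open state 4: 3b->4.
aaab: 2b undefined. 2b->0: ok.
abba: 4a undefined. 4a->0: no, baccab/abba meet in 0. 4a->1: no, ac/abba meet in 1. 4a->2: no, ca/abba meet in 2. 4a->3: ok.
abbb: 4b undefined. 4b->0: ok.
aacac: 3c undefined. 3c->0: no, ac/aacacc meet in 1. 3c->1: no, ac/aacacc meet in 1. 3c->2: ok.
aacbc: 4c undefined. 4c->0: ok.
All examples now run through 5 states with every (state, symbol) defined. Accept strings end in {0,1,2}, Reject strings end in {3,4}; accept={0,1,2}.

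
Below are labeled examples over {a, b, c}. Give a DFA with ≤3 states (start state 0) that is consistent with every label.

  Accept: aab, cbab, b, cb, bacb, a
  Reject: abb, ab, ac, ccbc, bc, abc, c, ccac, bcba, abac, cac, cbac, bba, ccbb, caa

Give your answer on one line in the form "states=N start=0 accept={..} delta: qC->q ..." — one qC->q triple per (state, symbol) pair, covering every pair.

states=3 start=0 accept={1} delta: 0a->1 0b->1 0c->0 1a->0 1b->2 1c->0 2a->0 2b->0 2c->0

Grow the machine one transition at a time. Run the examples from 0; the earliest place one falls off (shortest prefix, ties alphabetical) gets sent to the lowest-numbered state that keeps every Accept/Reject pair distinguishable — a pair clashes when both reach the same state with identical unread suffix — and to a fresh state only if none does.
a: 0a undefined. 0a->0: no, aab/ab meet in 0 with "b" left. Open state 1: 0a->1.
b: 0b undefined. 0b->0: no, a/bba meet in 1. 0b->1: ok.
c: 0c undefined. 0c->0: ok.
aa: 1a undefined. 1a->0: ok.
ab: 1b undefined. 1b->0: no, aab/abb meet in 1. 1b->1: no, aab/abb meet in 1. Open state 2: 1b->2.
ac: 1c undefined. 1c->0: ok.
aba: 2a undefined. 2a->0: ok.
abb: 2b undefined. 2b->0: ok.
abc: 2c undefined. 2c->0: ok.
All examples now run through 3 states with every (state, symbol) defined. Accept strings end in {1}, Reject strings end in {0,2}; accept={1}.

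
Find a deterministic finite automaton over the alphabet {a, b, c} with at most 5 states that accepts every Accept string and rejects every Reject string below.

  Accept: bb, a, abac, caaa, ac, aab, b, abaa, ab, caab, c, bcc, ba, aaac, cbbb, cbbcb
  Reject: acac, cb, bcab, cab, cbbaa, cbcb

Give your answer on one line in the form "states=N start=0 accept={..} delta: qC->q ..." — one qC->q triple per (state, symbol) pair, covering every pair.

states=4 start=0 accept={0,1} delta: 0a->0 0b->0 0c->1 1a->2 1b->2 1c->0 2a->0 2b->3 2c->2 3a->1 3b->0 3c->0

Grow the machine one transition at a time. Run the examples from 0; the earliest place one falls off (shortest prefix, ties alphabetical) gets sent to the lowest-numbered state that keeps every Accept/Reject pair distinguishable — a pair clashes when both reach the same state with identical unread suffix — and to a fresh state only if none does.
a: 0a undefined. 0a->0: ok.
b: 0b undefined. 0b->0: ok.
c: 0c undefined. 0c->0: no, bb/acac meet in 0. Open state 1: 0c->1.
ca: 1a undefined. 1a->0: no, bb/bcab meet in 0. 1a->1: no, caab/cb meet in 1 with "b" left. Open state 2: 1a->2.
cb: 1b undefined. 1b->0: no, bb/cb meet in 0. 1b->1: no, abac/cb meet in 1. 1b->2: ok.
bcc: 1c undefined. 1c->0: ok.
caa: 2a undefined. 2a->0: ok.
cab: 2b undefined. 2b->0: no, bb/bcab meet in 0. 2b->1: no, bb/cbbaa meet in 0. 2b->2: no, bb/cbbaa meet in 0. Open state 3: 2b->3.
cbc: 2c undefined. 2c->0: no, bb/acac meet in 0. 2c->1: no, abac/acac meet in 1. 2c->2: ok.
cbba: 3a undefined. 3a->0: no, bb/cbbaa meet in 0. 3a->1: ok.
cbbb: 3b undefined. 3b->0: ok.
cbbc: 3c undefined. 3c->0: ok.
All examples now run through 4 states with every (state, symbol) defined. Accept strings end in {0,1}, Reject strings end in {2,3}; accept={0,1}.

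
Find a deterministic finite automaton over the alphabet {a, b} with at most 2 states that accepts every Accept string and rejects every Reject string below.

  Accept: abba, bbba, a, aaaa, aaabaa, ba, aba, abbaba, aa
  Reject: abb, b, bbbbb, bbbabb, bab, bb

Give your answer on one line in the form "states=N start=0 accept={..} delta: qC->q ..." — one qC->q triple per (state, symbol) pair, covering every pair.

Fold the examples into a partial DFA from state 0: repeatedly fix the first undefined (state, symbol) met by the shortest-then-alphabetical prefix, trying targets in increasing order and rejecting any under which an Accept and a Reject string meet in one state with the same remainder; add a state when all current targets are rejected. Accepting states are where Accept strings end.
a: 0a undefined. 0a->0: ok.
b: 0b undefined. 0b->0: no, abba/abb meet in 0. Open state 1: 0b->1.
ba: 1a undefined. 1a->0: ok.
bb: 1b undefined. 1b->0: no, abba/abb meet in 0. 1b->1: ok.
All examples now run through 2 states with every (state, symbol) defined. Accept strings end in {0}, Reject strings end in {1}; accept={0}.

states=2 start=0 accept={0} delta: 0a->0 0b->1 1a->0 1b->1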